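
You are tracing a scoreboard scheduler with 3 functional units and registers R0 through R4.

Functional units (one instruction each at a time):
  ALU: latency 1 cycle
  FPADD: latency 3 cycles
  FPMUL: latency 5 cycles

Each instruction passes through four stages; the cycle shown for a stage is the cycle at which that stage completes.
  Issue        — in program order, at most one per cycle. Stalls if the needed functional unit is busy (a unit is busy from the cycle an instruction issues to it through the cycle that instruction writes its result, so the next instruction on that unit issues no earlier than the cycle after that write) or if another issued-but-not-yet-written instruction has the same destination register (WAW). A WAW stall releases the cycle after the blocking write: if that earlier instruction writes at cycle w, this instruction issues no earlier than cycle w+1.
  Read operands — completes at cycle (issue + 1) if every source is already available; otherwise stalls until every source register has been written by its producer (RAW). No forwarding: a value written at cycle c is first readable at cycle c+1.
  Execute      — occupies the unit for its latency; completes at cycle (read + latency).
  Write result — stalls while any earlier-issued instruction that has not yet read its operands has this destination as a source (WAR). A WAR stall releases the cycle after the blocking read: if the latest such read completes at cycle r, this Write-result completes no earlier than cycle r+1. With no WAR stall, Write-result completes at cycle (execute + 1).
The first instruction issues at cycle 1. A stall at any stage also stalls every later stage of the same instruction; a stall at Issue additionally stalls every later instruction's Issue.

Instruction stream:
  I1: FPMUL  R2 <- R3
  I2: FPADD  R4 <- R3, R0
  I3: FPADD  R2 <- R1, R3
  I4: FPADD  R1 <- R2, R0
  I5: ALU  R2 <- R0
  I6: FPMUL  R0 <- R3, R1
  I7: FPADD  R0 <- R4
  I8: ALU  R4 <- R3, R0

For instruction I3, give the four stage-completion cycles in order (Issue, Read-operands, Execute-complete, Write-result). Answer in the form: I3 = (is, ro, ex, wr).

  I1 | 1 | 2 | 7 | 8
  I2 | 2 | 3 | 6 | 7
  I3 | 9 | 10 | 13 | 14   WAW R2: wait I1 write@8
  I4 | 15 | 16 | 19 | 20   struct: FPADD busy until I3 writes@14
  I5 | 16 | 17 | 18 | 19
  I6 | 17 | 21 | 26 | 27   RAW R1: wait I4 write@20
  I7 | 28 | 29 | 32 | 33   WAW R0: wait I6 write@27
  I8 | 29 | 34 | 35 | 36   RAW R0: wait I7 write@33

I3 = (9, 10, 13, 14)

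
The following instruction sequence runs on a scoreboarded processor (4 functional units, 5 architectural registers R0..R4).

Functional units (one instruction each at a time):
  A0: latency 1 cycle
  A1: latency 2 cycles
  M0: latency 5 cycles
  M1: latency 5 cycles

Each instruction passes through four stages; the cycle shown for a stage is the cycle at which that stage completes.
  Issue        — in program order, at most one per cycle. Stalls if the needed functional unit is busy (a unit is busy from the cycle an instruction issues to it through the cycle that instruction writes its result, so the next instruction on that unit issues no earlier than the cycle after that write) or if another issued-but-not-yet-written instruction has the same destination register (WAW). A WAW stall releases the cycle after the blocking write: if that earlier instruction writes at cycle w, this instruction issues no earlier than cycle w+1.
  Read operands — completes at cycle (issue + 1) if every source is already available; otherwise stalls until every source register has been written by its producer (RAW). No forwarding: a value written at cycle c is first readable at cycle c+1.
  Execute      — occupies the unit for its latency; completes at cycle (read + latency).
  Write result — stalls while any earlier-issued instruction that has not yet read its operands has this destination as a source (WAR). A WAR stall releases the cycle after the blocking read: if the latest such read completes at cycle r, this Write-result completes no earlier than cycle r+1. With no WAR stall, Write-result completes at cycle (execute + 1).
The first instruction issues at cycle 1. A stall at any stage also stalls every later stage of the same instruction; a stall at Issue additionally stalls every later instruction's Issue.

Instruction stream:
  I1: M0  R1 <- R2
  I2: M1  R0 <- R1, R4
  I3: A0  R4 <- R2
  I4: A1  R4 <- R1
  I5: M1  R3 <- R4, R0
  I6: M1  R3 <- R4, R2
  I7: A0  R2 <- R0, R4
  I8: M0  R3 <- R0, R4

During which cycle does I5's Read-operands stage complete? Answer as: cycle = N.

cycle = 17

t=1  I1 issues→M0
t=2  I1 reads; I2 issues→M1
t=3  I3 issues→A0
t=4  I3 reads
t=5  I3 exec-done
t=7  I1 exec-done
t=8  I1 writes R1
t=9  I2 reads
t=10  I3 writes R4
t=11  I4 issues→A1
t=12  I4 reads
t=14  I2 exec-done; I4 exec-done
t=15  I2 writes R0; I4 writes R4
t=16  I5 issues→M1
t=17  I5 reads
t=22  I5 exec-done
t=23  I5 writes R3
t=24  I6 issues→M1
t=25  I6 reads; I7 issues→A0
t=26  I7 reads
t=27  I7 exec-done
t=28  I7 writes R2
t=30  I6 exec-done
t=31  I6 writes R3
t=32  I8 issues→M0
t=33  I8 reads
t=38  I8 exec-done
t=39  I8 writes R3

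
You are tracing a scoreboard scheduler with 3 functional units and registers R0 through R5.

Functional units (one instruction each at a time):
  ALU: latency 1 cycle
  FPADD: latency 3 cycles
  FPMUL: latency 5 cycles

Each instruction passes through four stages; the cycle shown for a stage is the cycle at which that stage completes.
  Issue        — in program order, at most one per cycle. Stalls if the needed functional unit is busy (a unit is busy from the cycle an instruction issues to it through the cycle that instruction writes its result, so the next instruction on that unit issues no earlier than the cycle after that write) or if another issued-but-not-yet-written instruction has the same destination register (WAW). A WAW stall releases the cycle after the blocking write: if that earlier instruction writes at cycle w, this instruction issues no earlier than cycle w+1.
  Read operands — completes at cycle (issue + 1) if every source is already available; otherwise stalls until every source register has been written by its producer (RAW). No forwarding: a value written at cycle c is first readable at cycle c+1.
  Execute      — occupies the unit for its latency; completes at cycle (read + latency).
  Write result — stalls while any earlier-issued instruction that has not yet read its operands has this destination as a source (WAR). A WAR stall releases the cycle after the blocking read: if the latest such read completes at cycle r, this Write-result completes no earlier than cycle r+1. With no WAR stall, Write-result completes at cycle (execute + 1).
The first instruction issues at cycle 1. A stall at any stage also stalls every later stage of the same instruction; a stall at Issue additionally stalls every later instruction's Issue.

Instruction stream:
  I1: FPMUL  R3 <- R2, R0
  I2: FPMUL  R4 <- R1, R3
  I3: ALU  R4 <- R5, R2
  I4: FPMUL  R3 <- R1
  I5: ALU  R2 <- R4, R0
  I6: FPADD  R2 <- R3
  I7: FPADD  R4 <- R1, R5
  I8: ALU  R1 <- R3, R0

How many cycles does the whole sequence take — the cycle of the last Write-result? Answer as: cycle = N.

1) issue 1, read 2, done 7, write 8
2) issue 9, read 10, done 15, write 16  <struct: FPMUL busy until I1 writes@8>
3) issue 17, read 18, done 19, write 20  <WAW R4: wait I2 write@16>
4) issue 18, read 19, done 24, write 25
5) issue 21, read 22, done 23, write 24  <struct: ALU busy until I3 writes@20>
6) issue 25, read 26, done 29, write 30  <WAW R2: wait I5 write@24>
7) issue 31, read 32, done 35, write 36  <struct: FPADD busy until I6 writes@30>
8) issue 32, read 33, done 34, write 35

cycle = 36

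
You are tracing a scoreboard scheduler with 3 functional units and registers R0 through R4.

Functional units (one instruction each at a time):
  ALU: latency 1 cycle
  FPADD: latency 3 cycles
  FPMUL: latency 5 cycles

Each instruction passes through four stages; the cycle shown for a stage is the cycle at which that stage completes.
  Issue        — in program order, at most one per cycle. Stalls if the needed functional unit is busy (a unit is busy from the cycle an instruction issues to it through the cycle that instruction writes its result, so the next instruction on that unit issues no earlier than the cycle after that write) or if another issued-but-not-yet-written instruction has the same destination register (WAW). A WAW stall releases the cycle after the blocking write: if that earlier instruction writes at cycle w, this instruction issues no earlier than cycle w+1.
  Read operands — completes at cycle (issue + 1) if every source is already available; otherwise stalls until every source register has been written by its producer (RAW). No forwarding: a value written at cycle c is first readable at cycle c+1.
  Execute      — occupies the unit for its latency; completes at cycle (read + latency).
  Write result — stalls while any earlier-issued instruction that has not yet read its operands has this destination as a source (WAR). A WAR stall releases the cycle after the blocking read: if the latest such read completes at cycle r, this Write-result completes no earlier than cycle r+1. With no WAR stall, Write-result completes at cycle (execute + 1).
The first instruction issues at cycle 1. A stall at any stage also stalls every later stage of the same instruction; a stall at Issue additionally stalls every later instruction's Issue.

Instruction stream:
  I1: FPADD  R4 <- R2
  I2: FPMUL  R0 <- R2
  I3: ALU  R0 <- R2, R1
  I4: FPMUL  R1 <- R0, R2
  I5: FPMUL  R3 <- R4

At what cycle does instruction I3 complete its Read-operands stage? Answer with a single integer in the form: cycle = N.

cycle 1: issue I1 (FPADD)
cycle 2: I1 read-ops, issue I2 (FPMUL)
cycle 3: I2 read-ops
cycle 5: I1 finished on FPADD
cycle 6: I1→R4
cycle 8: I2 finished on FPMUL
cycle 9: I2→R0
cycle 10: issue I3 (ALU)
cycle 11: I3 read-ops, issue I4 (FPMUL)
cycle 12: I3 finished on ALU
cycle 13: I3→R0
cycle 14: I4 read-ops
cycle 19: I4 finished on FPMUL
cycle 20: I4→R1
cycle 21: issue I5 (FPMUL)
cycle 22: I5 read-ops
cycle 27: I5 finished on FPMUL
cycle 28: I5→R3

cycle = 11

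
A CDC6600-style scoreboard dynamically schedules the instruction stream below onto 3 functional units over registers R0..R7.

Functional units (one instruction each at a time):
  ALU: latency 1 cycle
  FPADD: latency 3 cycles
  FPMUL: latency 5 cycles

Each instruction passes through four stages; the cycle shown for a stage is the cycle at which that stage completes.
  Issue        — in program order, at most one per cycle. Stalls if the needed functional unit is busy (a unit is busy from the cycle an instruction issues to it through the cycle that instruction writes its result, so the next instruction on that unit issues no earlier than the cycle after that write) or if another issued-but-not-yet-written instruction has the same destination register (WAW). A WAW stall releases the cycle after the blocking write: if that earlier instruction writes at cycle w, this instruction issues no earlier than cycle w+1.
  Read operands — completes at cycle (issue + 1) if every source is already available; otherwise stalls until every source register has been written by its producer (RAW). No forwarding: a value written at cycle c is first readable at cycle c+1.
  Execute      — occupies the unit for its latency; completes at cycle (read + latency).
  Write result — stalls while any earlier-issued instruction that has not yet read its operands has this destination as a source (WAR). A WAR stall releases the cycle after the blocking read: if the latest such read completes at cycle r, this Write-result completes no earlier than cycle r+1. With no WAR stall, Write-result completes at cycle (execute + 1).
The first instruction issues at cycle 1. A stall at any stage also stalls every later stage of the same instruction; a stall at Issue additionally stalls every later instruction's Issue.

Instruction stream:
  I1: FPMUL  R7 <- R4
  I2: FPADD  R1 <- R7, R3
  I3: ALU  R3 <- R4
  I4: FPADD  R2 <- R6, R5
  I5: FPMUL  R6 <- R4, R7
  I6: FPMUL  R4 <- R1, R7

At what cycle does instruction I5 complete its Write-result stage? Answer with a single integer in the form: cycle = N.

[1] I1→FPMUL
[2] I1 RO, I2→FPADD
[3] I3→ALU
[4] I3 RO
[5] I3 EX
[7] I1 EX
[8] I1 WR R7
[9] I2 RO
[10] I3 WR R3
[12] I2 EX
[13] I2 WR R1
[14] I4→FPADD
[15] I4 RO, I5→FPMUL
[16] I5 RO
[18] I4 EX
[19] I4 WR R2
[21] I5 EX
[22] I5 WR R6
[23] I6→FPMUL
[24] I6 RO
[29] I6 EX
[30] I6 WR R4

cycle = 22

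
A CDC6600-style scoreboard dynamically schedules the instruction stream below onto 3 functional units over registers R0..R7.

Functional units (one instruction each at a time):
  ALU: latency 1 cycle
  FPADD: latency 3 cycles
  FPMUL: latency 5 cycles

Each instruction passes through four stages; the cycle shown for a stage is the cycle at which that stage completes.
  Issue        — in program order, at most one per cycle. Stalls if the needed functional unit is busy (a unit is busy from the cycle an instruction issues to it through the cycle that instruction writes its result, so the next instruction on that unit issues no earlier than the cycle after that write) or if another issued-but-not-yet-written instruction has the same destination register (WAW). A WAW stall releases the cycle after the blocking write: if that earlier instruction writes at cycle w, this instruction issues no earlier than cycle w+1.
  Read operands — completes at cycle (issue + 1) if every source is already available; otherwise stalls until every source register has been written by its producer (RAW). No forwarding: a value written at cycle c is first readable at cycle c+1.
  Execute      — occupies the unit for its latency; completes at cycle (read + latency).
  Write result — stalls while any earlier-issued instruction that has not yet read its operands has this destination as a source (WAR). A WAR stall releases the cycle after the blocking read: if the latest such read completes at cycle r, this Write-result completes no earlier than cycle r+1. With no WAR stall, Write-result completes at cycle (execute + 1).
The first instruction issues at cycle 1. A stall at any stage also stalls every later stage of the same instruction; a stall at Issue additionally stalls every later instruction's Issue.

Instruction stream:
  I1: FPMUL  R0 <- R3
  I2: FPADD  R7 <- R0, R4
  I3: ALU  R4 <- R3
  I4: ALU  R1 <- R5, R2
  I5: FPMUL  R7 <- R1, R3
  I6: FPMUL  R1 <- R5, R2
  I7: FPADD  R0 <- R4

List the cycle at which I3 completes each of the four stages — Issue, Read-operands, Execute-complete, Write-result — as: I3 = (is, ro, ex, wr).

I3 = (3, 4, 5, 10)

t=1  I1 dispatched to FPMUL
t=2  I1 operands ready; I2 dispatched to FPADD
t=3  I3 dispatched to ALU
t=4  I3 operands ready
t=5  I3 complete
t=7  I1 complete
t=8  R0←I1
t=9  I2 operands ready
t=10  R4←I3
t=11  I4 dispatched to ALU
t=12  I2 complete; I4 operands ready
t=13  R7←I2; I4 complete
t=14  R1←I4; I5 dispatched to FPMUL
t=15  I5 operands ready
t=20  I5 complete
t=21  R7←I5
t=22  I6 dispatched to FPMUL
t=23  I6 operands ready; I7 dispatched to FPADD
t=24  I7 operands ready
t=27  I7 complete
t=28  I6 complete; R0←I7
t=29  R1←I6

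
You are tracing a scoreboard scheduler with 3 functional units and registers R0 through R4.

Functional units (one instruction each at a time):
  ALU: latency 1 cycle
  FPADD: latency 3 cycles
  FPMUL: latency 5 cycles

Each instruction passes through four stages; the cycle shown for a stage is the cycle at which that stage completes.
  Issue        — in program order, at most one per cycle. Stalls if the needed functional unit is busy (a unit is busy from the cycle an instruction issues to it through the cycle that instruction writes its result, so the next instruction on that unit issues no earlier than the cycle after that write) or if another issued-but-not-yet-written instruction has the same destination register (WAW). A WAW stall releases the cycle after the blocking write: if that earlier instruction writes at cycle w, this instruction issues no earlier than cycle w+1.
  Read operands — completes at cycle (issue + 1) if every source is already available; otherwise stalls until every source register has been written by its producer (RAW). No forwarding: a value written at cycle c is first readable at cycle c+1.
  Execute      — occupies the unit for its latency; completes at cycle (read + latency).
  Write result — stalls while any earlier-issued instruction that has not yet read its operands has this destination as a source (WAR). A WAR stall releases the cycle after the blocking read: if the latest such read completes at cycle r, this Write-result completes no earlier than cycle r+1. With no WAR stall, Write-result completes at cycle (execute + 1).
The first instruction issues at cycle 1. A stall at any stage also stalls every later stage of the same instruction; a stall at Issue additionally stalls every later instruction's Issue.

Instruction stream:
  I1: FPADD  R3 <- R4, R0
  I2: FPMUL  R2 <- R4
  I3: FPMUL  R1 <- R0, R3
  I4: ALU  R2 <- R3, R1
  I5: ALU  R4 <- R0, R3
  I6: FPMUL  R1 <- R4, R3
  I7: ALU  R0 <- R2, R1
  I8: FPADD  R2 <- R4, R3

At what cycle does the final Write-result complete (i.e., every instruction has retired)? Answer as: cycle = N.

cycle = 34

[1] I1 issues→FPADD
[2] I1 reads; I2 issues→FPMUL
[3] I2 reads
[5] I1 exec-done
[6] I1 writes R3
[8] I2 exec-done
[9] I2 writes R2
[10] I3 issues→FPMUL
[11] I3 reads; I4 issues→ALU
[16] I3 exec-done
[17] I3 writes R1
[18] I4 reads
[19] I4 exec-done
[20] I4 writes R2
[21] I5 issues→ALU
[22] I5 reads; I6 issues→FPMUL
[23] I5 exec-done
[24] I5 writes R4
[25] I6 reads; I7 issues→ALU
[26] I8 issues→FPADD
[27] I8 reads
[30] I6 exec-done; I8 exec-done
[31] I6 writes R1
[32] I7 reads
[33] I7 exec-done; I8 writes R2
[34] I7 writes R0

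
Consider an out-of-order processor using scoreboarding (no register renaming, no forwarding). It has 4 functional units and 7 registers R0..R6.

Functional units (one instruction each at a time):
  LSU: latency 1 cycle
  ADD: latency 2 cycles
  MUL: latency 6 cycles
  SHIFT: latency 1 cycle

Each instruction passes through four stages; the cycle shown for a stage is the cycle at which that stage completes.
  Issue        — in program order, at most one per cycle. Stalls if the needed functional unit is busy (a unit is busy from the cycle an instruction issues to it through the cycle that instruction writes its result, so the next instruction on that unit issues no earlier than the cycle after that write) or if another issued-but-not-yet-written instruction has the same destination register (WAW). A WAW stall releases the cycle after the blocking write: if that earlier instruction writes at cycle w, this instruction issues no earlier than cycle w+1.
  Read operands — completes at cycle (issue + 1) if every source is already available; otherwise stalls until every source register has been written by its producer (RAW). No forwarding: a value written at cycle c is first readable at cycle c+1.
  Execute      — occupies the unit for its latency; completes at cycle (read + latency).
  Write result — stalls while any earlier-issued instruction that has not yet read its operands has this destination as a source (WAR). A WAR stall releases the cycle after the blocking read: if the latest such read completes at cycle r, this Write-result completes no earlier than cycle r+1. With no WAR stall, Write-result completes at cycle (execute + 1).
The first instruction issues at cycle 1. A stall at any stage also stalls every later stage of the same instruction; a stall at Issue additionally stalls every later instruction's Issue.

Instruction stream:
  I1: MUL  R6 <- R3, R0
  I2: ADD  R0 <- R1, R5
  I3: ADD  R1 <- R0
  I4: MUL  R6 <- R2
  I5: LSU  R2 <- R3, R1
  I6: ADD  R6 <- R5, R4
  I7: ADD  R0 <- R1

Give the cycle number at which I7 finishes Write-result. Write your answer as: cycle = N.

cycle = 28

1) issue 1, read 2, done 8, write 9
2) issue 2, read 3, done 5, write 6
3) issue 7, read 8, done 10, write 11  <struct: ADD busy until I2 writes@6>
4) issue 10, read 11, done 17, write 18  <struct: MUL busy until I1 writes@9>
5) issue 11, read 12, done 13, write 14
6) issue 19, read 20, done 22, write 23  <WAW R6: wait I4 write@18>
7) issue 24, read 25, done 27, write 28  <struct: ADD busy until I6 writes@23>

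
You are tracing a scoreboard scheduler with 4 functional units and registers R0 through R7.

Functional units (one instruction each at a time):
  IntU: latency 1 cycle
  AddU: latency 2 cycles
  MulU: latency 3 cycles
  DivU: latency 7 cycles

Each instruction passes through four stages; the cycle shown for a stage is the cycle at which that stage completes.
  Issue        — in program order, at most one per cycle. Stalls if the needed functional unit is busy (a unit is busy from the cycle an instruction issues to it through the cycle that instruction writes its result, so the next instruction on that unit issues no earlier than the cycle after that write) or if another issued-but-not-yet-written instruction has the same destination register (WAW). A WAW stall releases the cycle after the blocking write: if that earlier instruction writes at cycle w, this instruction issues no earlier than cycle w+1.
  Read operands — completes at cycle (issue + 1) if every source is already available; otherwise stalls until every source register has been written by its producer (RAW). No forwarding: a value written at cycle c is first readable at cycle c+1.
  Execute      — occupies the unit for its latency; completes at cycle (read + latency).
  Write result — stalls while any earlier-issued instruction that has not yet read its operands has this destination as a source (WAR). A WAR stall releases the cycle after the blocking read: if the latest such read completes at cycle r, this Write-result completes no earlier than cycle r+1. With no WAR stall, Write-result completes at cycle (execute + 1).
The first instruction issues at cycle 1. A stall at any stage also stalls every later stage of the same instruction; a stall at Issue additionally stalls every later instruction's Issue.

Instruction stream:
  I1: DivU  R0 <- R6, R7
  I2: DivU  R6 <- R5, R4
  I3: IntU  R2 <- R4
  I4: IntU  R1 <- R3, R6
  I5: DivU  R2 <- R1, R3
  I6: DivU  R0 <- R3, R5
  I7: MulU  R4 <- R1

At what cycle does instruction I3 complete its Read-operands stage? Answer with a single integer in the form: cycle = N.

cycle = 13

t=1  I1 dispatched to DivU
t=2  I1 operands ready
t=9  I1 complete
t=10  R0←I1
t=11  I2 dispatched to DivU
t=12  I2 operands ready, I3 dispatched to IntU
t=13  I3 operands ready
t=14  I3 complete
t=15  R2←I3
t=16  I4 dispatched to IntU
t=19  I2 complete
t=20  R6←I2
t=21  I4 operands ready, I5 dispatched to DivU
t=22  I4 complete
t=23  R1←I4
t=24  I5 operands ready
t=31  I5 complete
t=32  R2←I5
t=33  I6 dispatched to DivU
t=34  I6 operands ready, I7 dispatched to MulU
t=35  I7 operands ready
t=38  I7 complete
t=39  R4←I7
t=41  I6 complete
t=42  R0←I6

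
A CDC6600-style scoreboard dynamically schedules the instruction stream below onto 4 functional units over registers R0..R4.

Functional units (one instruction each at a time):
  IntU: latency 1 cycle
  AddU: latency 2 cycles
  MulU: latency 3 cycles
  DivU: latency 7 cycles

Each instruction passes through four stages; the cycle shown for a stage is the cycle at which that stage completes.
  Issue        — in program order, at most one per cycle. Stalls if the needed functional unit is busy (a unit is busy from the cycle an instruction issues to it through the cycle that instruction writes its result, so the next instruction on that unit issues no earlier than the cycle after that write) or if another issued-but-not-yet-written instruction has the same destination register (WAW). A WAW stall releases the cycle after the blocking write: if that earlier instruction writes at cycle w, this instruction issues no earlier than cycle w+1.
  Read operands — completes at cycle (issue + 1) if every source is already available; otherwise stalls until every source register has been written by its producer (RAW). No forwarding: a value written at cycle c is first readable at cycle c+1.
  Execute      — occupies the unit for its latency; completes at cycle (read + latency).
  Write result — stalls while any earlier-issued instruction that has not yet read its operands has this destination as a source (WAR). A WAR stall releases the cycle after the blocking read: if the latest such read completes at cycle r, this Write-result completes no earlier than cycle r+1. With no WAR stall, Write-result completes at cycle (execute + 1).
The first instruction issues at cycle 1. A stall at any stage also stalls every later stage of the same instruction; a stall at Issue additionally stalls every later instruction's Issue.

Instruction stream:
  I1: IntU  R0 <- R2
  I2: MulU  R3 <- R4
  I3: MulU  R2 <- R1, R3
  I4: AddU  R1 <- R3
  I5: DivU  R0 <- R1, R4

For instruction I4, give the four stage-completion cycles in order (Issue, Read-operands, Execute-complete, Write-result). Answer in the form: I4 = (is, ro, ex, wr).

I4 = (9, 10, 12, 13)

cycle 1: I1 issues→IntU
cycle 2: I1 reads; I2 issues→MulU
cycle 3: I1 exec-done; I2 reads
cycle 4: I1 writes R0
cycle 6: I2 exec-done
cycle 7: I2 writes R3
cycle 8: I3 issues→MulU
cycle 9: I3 reads; I4 issues→AddU
cycle 10: I4 reads; I5 issues→DivU
cycle 12: I3 exec-done; I4 exec-done
cycle 13: I3 writes R2; I4 writes R1
cycle 14: I5 reads
cycle 21: I5 exec-done
cycle 22: I5 writes R0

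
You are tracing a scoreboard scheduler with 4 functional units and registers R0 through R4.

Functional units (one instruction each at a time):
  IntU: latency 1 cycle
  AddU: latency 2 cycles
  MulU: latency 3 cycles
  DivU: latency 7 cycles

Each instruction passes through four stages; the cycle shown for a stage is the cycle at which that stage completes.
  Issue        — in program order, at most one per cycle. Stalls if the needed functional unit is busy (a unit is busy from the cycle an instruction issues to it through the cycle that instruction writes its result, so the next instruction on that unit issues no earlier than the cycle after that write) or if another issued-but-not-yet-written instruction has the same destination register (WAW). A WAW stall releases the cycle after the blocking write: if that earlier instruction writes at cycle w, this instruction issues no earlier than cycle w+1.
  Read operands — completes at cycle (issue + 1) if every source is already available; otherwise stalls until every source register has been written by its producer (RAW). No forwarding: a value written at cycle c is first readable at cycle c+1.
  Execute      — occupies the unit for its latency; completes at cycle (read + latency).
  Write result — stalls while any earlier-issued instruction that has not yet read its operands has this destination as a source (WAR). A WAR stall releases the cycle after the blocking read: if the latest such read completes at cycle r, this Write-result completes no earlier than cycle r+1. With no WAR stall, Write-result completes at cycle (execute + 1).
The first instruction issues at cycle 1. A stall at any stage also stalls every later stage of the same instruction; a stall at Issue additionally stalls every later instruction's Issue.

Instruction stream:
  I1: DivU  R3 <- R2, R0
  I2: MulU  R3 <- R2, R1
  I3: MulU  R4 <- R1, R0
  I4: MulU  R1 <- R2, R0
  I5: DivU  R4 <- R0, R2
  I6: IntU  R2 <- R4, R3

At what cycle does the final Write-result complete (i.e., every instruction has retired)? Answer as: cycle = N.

cycle = 36

1) issue 1, read 2, done 9, write 10
2) issue 11, read 12, done 15, write 16  <WAW R3: wait I1 write@10>
3) issue 17, read 18, done 21, write 22  <struct: MulU busy until I2 writes@16>
4) issue 23, read 24, done 27, write 28  <struct: MulU busy until I3 writes@22>
5) issue 24, read 25, done 32, write 33
6) issue 25, read 34, done 35, write 36  <RAW R4: wait I5 write@33>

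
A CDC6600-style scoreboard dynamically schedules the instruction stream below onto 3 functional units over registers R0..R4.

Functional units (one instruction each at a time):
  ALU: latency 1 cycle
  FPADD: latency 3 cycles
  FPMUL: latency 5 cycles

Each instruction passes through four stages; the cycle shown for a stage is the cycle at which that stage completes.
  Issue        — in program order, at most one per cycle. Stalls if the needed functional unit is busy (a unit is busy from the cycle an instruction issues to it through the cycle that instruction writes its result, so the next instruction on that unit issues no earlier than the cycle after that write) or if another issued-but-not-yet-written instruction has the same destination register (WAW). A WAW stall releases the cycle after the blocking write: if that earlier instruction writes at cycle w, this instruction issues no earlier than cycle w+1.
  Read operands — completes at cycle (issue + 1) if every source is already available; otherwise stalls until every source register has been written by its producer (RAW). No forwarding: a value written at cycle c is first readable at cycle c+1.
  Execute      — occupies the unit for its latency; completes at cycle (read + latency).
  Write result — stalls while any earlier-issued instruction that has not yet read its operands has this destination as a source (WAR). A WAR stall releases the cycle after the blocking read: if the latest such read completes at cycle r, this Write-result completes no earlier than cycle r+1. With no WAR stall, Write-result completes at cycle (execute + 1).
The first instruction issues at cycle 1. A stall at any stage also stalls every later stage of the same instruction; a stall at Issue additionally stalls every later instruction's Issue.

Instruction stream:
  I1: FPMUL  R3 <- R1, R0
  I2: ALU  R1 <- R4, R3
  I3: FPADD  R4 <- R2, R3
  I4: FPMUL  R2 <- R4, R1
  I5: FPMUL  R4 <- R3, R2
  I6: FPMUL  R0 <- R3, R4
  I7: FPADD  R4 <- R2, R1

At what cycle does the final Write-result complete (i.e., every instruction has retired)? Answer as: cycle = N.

I1: IS=1 RO=2 EX=7 WR=8
I2: IS=2 RO=9 EX=10 WR=11  [RAW R3: wait I1 write@8]
I3: IS=3 RO=9 EX=12 WR=13  [RAW R3: wait I1 write@8]
I4: IS=9 RO=14 EX=19 WR=20  [struct: FPMUL busy until I1 writes@8; RAW R4: wait I3 write@13]
I5: IS=21 RO=22 EX=27 WR=28  [struct: FPMUL busy until I4 writes@20]
I6: IS=29 RO=30 EX=35 WR=36  [struct: FPMUL busy until I5 writes@28]
I7: IS=30 RO=31 EX=34 WR=35

cycle = 36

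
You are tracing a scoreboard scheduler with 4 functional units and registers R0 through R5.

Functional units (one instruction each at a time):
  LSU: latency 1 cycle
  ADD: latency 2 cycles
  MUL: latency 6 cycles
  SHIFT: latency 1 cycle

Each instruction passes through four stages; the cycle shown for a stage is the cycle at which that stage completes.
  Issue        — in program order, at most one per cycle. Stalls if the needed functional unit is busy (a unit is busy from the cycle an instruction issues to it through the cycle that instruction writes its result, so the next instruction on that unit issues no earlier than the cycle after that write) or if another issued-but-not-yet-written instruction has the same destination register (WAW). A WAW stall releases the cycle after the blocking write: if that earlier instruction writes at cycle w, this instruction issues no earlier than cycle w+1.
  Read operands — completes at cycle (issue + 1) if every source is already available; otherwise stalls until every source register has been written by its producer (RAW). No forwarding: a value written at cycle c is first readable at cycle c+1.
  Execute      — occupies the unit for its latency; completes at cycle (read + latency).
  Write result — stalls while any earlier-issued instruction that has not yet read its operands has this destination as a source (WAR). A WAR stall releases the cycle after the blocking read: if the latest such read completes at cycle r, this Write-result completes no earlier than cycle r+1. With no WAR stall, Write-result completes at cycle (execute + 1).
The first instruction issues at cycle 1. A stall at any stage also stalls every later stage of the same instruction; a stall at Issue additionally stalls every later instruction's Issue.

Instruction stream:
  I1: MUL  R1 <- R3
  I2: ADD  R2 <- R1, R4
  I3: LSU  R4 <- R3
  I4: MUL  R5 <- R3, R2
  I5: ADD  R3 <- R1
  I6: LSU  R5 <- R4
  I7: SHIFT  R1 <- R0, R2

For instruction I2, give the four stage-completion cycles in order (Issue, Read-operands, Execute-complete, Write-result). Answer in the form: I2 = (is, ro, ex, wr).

I2 = (2, 10, 12, 13)

  I1 | 1 | 2 | 8 | 9
  I2 | 2 | 10 | 12 | 13   RAW R1: wait I1 write@9
  I3 | 3 | 4 | 5 | 11   WAR R4: wait I2 read@10
  I4 | 10 | 14 | 20 | 21   struct: MUL busy until I1 writes@9 · RAW R2: wait I2 write@13
  I5 | 14 | 15 | 17 | 18   struct: ADD busy until I2 writes@13
  I6 | 22 | 23 | 24 | 25   WAW R5: wait I4 write@21
  I7 | 23 | 24 | 25 | 26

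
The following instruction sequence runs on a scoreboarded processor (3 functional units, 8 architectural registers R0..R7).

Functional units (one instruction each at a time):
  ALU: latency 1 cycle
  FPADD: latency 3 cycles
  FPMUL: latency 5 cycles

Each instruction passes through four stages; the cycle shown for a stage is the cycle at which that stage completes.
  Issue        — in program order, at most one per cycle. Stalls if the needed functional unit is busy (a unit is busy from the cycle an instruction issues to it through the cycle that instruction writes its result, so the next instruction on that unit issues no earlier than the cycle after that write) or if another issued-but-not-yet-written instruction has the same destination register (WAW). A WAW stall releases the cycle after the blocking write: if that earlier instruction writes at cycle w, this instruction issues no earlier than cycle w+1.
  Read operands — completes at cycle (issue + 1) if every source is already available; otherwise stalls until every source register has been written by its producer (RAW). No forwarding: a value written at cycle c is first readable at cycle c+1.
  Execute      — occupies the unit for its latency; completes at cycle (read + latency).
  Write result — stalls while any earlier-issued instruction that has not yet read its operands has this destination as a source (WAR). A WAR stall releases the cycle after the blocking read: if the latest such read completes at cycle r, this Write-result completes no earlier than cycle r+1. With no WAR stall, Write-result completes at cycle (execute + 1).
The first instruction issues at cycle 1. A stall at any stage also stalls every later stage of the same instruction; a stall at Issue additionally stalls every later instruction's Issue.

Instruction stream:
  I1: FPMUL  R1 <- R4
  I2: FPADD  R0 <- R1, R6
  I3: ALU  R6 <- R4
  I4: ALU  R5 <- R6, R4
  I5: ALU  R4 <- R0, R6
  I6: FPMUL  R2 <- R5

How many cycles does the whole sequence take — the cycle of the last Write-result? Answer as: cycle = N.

t=1  I1 dispatched to FPMUL
t=2  I1 operands ready; I2 dispatched to FPADD
t=3  I3 dispatched to ALU
t=4  I3 operands ready
t=5  I3 complete
t=7  I1 complete
t=8  R1←I1
t=9  I2 operands ready
t=10  R6←I3
t=11  I4 dispatched to ALU
t=12  I2 complete; I4 operands ready
t=13  R0←I2; I4 complete
t=14  R5←I4
t=15  I5 dispatched to ALU
t=16  I5 operands ready; I6 dispatched to FPMUL
t=17  I5 complete; I6 operands ready
t=18  R4←I5
t=22  I6 complete
t=23  R2←I6

cycle = 23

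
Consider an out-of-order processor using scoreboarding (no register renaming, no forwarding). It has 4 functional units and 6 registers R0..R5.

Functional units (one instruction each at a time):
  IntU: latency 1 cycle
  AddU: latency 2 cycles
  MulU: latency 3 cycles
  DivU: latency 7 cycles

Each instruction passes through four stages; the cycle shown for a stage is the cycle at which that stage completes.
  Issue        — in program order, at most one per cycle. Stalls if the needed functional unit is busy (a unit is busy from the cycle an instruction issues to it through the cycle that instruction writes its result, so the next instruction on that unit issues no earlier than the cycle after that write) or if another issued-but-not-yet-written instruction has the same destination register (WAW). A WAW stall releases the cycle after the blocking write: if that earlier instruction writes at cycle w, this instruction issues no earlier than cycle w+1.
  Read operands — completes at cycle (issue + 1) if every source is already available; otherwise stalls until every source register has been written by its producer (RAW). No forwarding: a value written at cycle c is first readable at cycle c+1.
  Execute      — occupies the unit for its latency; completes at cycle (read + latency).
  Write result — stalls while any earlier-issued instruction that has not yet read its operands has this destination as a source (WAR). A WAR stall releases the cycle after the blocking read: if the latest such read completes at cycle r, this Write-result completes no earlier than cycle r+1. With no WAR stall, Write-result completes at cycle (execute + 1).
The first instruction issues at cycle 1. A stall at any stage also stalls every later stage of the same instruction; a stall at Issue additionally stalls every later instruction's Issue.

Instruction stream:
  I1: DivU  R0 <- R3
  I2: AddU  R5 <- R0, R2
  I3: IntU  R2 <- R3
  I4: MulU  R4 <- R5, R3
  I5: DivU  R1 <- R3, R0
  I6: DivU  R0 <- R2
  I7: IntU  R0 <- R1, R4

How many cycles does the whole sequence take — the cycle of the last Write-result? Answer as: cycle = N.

  I1 | 1 | 2 | 9 | 10
  I2 | 2 | 11 | 13 | 14   RAW R0: wait I1 write@10
  I3 | 3 | 4 | 5 | 12   WAR R2: wait I2 read@11
  I4 | 4 | 15 | 18 | 19   RAW R5: wait I2 write@14
  I5 | 11 | 12 | 19 | 20   struct: DivU busy until I1 writes@10
  I6 | 21 | 22 | 29 | 30   struct: DivU busy until I5 writes@20
  I7 | 31 | 32 | 33 | 34   WAW R0: wait I6 write@30

cycle = 34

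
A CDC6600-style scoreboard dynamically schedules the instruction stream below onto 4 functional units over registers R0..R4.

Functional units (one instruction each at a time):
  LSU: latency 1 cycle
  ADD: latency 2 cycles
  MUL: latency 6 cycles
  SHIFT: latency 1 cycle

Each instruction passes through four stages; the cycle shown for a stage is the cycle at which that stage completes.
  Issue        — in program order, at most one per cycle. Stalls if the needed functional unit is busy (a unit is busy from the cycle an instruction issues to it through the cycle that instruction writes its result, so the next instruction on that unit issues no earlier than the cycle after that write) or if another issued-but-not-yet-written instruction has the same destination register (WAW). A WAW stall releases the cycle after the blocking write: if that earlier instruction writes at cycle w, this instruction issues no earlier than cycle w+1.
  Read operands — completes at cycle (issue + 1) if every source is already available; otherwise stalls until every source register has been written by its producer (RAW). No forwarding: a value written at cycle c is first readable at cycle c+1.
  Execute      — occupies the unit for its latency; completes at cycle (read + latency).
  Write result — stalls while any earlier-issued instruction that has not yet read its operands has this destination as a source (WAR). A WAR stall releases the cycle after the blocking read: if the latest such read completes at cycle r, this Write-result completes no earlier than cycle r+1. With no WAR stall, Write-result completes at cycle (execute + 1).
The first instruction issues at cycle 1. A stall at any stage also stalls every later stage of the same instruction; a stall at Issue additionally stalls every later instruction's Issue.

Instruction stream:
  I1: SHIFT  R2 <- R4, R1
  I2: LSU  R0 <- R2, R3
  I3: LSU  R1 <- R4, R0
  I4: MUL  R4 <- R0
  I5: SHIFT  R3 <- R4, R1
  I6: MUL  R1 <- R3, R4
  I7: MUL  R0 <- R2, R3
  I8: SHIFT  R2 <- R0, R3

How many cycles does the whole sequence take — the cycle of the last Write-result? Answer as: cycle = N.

c1: I1 issues→SHIFT
c2: I1 reads | I2 issues→LSU
c3: I1 exec-done
c4: I1 writes R2
c5: I2 reads
c6: I2 exec-done
c7: I2 writes R0
c8: I3 issues→LSU
c9: I3 reads | I4 issues→MUL
c10: I3 exec-done | I4 reads | I5 issues→SHIFT
c11: I3 writes R1
c16: I4 exec-done
c17: I4 writes R4
c18: I5 reads | I6 issues→MUL
c19: I5 exec-done
c20: I5 writes R3
c21: I6 reads
c27: I6 exec-done
c28: I6 writes R1
c29: I7 issues→MUL
c30: I7 reads | I8 issues→SHIFT
c36: I7 exec-done
c37: I7 writes R0
c38: I8 reads
c39: I8 exec-done
c40: I8 writes R2

cycle = 40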